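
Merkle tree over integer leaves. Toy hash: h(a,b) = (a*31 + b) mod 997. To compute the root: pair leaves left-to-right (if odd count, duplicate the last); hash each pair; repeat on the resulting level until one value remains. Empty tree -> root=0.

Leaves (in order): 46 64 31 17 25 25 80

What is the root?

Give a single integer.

Answer: 50

Derivation:
L0: [46, 64, 31, 17, 25, 25, 80]
L1: h(46,64)=(46*31+64)%997=493 h(31,17)=(31*31+17)%997=978 h(25,25)=(25*31+25)%997=800 h(80,80)=(80*31+80)%997=566 -> [493, 978, 800, 566]
L2: h(493,978)=(493*31+978)%997=309 h(800,566)=(800*31+566)%997=441 -> [309, 441]
L3: h(309,441)=(309*31+441)%997=50 -> [50]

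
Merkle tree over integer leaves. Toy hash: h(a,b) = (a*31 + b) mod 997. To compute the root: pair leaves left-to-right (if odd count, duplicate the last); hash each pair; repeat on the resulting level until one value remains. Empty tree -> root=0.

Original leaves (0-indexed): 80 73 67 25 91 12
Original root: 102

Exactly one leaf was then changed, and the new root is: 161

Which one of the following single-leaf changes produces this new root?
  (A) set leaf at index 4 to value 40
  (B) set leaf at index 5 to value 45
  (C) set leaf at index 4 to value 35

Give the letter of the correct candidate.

Original leaves: [80, 73, 67, 25, 91, 12]
Target new root: 161
Try each candidate change and compute the resulting root:
Candidate A: set leaf[4] = 40 -> leaves = [80, 73, 67, 25, 40, 12]
  L0: [80, 73, 67, 25, 40, 12]
  L1: h(80,73)=(80*31+73)%997=559 h(67,25)=(67*31+25)%997=108 h(40,12)=(40*31+12)%997=255 -> [559, 108, 255]
  L2: h(559,108)=(559*31+108)%997=488 h(255,255)=(255*31+255)%997=184 -> [488, 184]
  L3: h(488,184)=(488*31+184)%997=357 -> [357]
  root = 357 != target 161
Candidate B: set leaf[5] = 45 -> leaves = [80, 73, 67, 25, 91, 45]
  L0: [80, 73, 67, 25, 91, 45]
  L1: h(80,73)=(80*31+73)%997=559 h(67,25)=(67*31+25)%997=108 h(91,45)=(91*31+45)%997=872 -> [559, 108, 872]
  L2: h(559,108)=(559*31+108)%997=488 h(872,872)=(872*31+872)%997=985 -> [488, 985]
  L3: h(488,985)=(488*31+985)%997=161 -> [161]
  root = 161 == target 161  ** MATCH **
Candidate C: set leaf[4] = 35 -> leaves = [80, 73, 67, 25, 35, 12]
  L0: [80, 73, 67, 25, 35, 12]
  L1: h(80,73)=(80*31+73)%997=559 h(67,25)=(67*31+25)%997=108 h(35,12)=(35*31+12)%997=100 -> [559, 108, 100]
  L2: h(559,108)=(559*31+108)%997=488 h(100,100)=(100*31+100)%997=209 -> [488, 209]
  L3: h(488,209)=(488*31+209)%997=382 -> [382]
  root = 382 != target 161
Candidate B produces the target root.

Answer: B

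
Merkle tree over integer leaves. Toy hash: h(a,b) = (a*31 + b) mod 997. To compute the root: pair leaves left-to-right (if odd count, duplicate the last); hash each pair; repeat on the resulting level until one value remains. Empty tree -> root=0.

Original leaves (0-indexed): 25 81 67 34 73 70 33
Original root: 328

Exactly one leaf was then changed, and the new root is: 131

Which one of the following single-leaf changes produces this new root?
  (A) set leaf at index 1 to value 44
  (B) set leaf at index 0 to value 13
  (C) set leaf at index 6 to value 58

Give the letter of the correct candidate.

Original leaves: [25, 81, 67, 34, 73, 70, 33]
Target new root: 131
Try each candidate change and compute the resulting root:
Candidate A: set leaf[1] = 44 -> leaves = [25, 44, 67, 34, 73, 70, 33]
  L0: [25, 44, 67, 34, 73, 70, 33]
  L1: h(25,44)=(25*31+44)%997=819 h(67,34)=(67*31+34)%997=117 h(73,70)=(73*31+70)%997=339 h(33,33)=(33*31+33)%997=59 -> [819, 117, 339, 59]
  L2: h(819,117)=(819*31+117)%997=581 h(339,59)=(339*31+59)%997=598 -> [581, 598]
  L3: h(581,598)=(581*31+598)%997=663 -> [663]
  root = 663 != target 131
Candidate B: set leaf[0] = 13 -> leaves = [13, 81, 67, 34, 73, 70, 33]
  L0: [13, 81, 67, 34, 73, 70, 33]
  L1: h(13,81)=(13*31+81)%997=484 h(67,34)=(67*31+34)%997=117 h(73,70)=(73*31+70)%997=339 h(33,33)=(33*31+33)%997=59 -> [484, 117, 339, 59]
  L2: h(484,117)=(484*31+117)%997=166 h(339,59)=(339*31+59)%997=598 -> [166, 598]
  L3: h(166,598)=(166*31+598)%997=759 -> [759]
  root = 759 != target 131
Candidate C: set leaf[6] = 58 -> leaves = [25, 81, 67, 34, 73, 70, 58]
  L0: [25, 81, 67, 34, 73, 70, 58]
  L1: h(25,81)=(25*31+81)%997=856 h(67,34)=(67*31+34)%997=117 h(73,70)=(73*31+70)%997=339 h(58,58)=(58*31+58)%997=859 -> [856, 117, 339, 859]
  L2: h(856,117)=(856*31+117)%997=731 h(339,859)=(339*31+859)%997=401 -> [731, 401]
  L3: h(731,401)=(731*31+401)%997=131 -> [131]
  root = 131 == target 131  ** MATCH **
Candidate C produces the target root.

Answer: C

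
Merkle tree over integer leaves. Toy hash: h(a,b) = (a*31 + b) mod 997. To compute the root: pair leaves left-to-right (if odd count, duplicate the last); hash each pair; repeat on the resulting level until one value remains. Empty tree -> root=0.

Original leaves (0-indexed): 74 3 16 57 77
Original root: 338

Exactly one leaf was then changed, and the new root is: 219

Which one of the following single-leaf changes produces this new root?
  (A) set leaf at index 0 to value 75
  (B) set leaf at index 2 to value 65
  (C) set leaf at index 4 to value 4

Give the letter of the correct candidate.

Original leaves: [74, 3, 16, 57, 77]
Target new root: 219
Try each candidate change and compute the resulting root:
Candidate A: set leaf[0] = 75 -> leaves = [75, 3, 16, 57, 77]
  L0: [75, 3, 16, 57, 77]
  L1: h(75,3)=(75*31+3)%997=334 h(16,57)=(16*31+57)%997=553 h(77,77)=(77*31+77)%997=470 -> [334, 553, 470]
  L2: h(334,553)=(334*31+553)%997=937 h(470,470)=(470*31+470)%997=85 -> [937, 85]
  L3: h(937,85)=(937*31+85)%997=219 -> [219]
  root = 219 == target 219  ** MATCH **
Candidate B: set leaf[2] = 65 -> leaves = [74, 3, 65, 57, 77]
  L0: [74, 3, 65, 57, 77]
  L1: h(74,3)=(74*31+3)%997=303 h(65,57)=(65*31+57)%997=78 h(77,77)=(77*31+77)%997=470 -> [303, 78, 470]
  L2: h(303,78)=(303*31+78)%997=498 h(470,470)=(470*31+470)%997=85 -> [498, 85]
  L3: h(498,85)=(498*31+85)%997=568 -> [568]
  root = 568 != target 219
Candidate C: set leaf[4] = 4 -> leaves = [74, 3, 16, 57, 4]
  L0: [74, 3, 16, 57, 4]
  L1: h(74,3)=(74*31+3)%997=303 h(16,57)=(16*31+57)%997=553 h(4,4)=(4*31+4)%997=128 -> [303, 553, 128]
  L2: h(303,553)=(303*31+553)%997=973 h(128,128)=(128*31+128)%997=108 -> [973, 108]
  L3: h(973,108)=(973*31+108)%997=361 -> [361]
  root = 361 != target 219
Candidate A produces the target root.

Answer: A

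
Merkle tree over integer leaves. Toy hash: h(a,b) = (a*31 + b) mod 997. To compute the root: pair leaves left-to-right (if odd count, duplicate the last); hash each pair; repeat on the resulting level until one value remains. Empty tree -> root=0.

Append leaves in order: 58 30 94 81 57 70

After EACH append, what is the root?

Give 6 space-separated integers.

Answer: 58 831 853 840 660 79

Derivation:
After append 58 (leaves=[58]):
  L0: [58]
  root=58
After append 30 (leaves=[58, 30]):
  L0: [58, 30]
  L1: h(58,30)=(58*31+30)%997=831 -> [831]
  root=831
After append 94 (leaves=[58, 30, 94]):
  L0: [58, 30, 94]
  L1: h(58,30)=(58*31+30)%997=831 h(94,94)=(94*31+94)%997=17 -> [831, 17]
  L2: h(831,17)=(831*31+17)%997=853 -> [853]
  root=853
After append 81 (leaves=[58, 30, 94, 81]):
  L0: [58, 30, 94, 81]
  L1: h(58,30)=(58*31+30)%997=831 h(94,81)=(94*31+81)%997=4 -> [831, 4]
  L2: h(831,4)=(831*31+4)%997=840 -> [840]
  root=840
After append 57 (leaves=[58, 30, 94, 81, 57]):
  L0: [58, 30, 94, 81, 57]
  L1: h(58,30)=(58*31+30)%997=831 h(94,81)=(94*31+81)%997=4 h(57,57)=(57*31+57)%997=827 -> [831, 4, 827]
  L2: h(831,4)=(831*31+4)%997=840 h(827,827)=(827*31+827)%997=542 -> [840, 542]
  L3: h(840,542)=(840*31+542)%997=660 -> [660]
  root=660
After append 70 (leaves=[58, 30, 94, 81, 57, 70]):
  L0: [58, 30, 94, 81, 57, 70]
  L1: h(58,30)=(58*31+30)%997=831 h(94,81)=(94*31+81)%997=4 h(57,70)=(57*31+70)%997=840 -> [831, 4, 840]
  L2: h(831,4)=(831*31+4)%997=840 h(840,840)=(840*31+840)%997=958 -> [840, 958]
  L3: h(840,958)=(840*31+958)%997=79 -> [79]
  root=79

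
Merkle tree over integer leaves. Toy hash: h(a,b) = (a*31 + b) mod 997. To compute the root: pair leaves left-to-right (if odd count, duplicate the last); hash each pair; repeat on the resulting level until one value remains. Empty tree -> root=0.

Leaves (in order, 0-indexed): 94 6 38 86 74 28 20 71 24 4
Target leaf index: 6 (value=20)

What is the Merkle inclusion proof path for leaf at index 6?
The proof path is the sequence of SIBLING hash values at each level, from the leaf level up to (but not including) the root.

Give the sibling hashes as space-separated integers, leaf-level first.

Answer: 71 328 60 256

Derivation:
L0 (leaves): [94, 6, 38, 86, 74, 28, 20, 71, 24, 4], target index=6
L1: h(94,6)=(94*31+6)%997=926 [pair 0] h(38,86)=(38*31+86)%997=267 [pair 1] h(74,28)=(74*31+28)%997=328 [pair 2] h(20,71)=(20*31+71)%997=691 [pair 3] h(24,4)=(24*31+4)%997=748 [pair 4] -> [926, 267, 328, 691, 748]
  Sibling for proof at L0: 71
L2: h(926,267)=(926*31+267)%997=60 [pair 0] h(328,691)=(328*31+691)%997=889 [pair 1] h(748,748)=(748*31+748)%997=8 [pair 2] -> [60, 889, 8]
  Sibling for proof at L1: 328
L3: h(60,889)=(60*31+889)%997=755 [pair 0] h(8,8)=(8*31+8)%997=256 [pair 1] -> [755, 256]
  Sibling for proof at L2: 60
L4: h(755,256)=(755*31+256)%997=730 [pair 0] -> [730]
  Sibling for proof at L3: 256
Root: 730
Proof path (sibling hashes from leaf to root): [71, 328, 60, 256]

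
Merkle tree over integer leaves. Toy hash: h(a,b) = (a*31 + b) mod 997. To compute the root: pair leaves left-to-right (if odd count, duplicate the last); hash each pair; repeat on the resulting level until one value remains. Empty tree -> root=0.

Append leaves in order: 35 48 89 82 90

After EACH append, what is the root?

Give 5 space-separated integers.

Answer: 35 136 85 78 860

Derivation:
After append 35 (leaves=[35]):
  L0: [35]
  root=35
After append 48 (leaves=[35, 48]):
  L0: [35, 48]
  L1: h(35,48)=(35*31+48)%997=136 -> [136]
  root=136
After append 89 (leaves=[35, 48, 89]):
  L0: [35, 48, 89]
  L1: h(35,48)=(35*31+48)%997=136 h(89,89)=(89*31+89)%997=854 -> [136, 854]
  L2: h(136,854)=(136*31+854)%997=85 -> [85]
  root=85
After append 82 (leaves=[35, 48, 89, 82]):
  L0: [35, 48, 89, 82]
  L1: h(35,48)=(35*31+48)%997=136 h(89,82)=(89*31+82)%997=847 -> [136, 847]
  L2: h(136,847)=(136*31+847)%997=78 -> [78]
  root=78
After append 90 (leaves=[35, 48, 89, 82, 90]):
  L0: [35, 48, 89, 82, 90]
  L1: h(35,48)=(35*31+48)%997=136 h(89,82)=(89*31+82)%997=847 h(90,90)=(90*31+90)%997=886 -> [136, 847, 886]
  L2: h(136,847)=(136*31+847)%997=78 h(886,886)=(886*31+886)%997=436 -> [78, 436]
  L3: h(78,436)=(78*31+436)%997=860 -> [860]
  root=860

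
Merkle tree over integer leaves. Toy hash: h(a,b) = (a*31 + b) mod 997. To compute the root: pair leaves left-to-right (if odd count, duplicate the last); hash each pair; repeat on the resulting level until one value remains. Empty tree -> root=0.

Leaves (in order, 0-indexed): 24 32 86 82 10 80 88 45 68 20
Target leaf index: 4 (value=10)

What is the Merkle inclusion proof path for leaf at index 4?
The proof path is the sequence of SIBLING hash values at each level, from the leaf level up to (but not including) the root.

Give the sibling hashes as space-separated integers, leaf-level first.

L0 (leaves): [24, 32, 86, 82, 10, 80, 88, 45, 68, 20], target index=4
L1: h(24,32)=(24*31+32)%997=776 [pair 0] h(86,82)=(86*31+82)%997=754 [pair 1] h(10,80)=(10*31+80)%997=390 [pair 2] h(88,45)=(88*31+45)%997=779 [pair 3] h(68,20)=(68*31+20)%997=134 [pair 4] -> [776, 754, 390, 779, 134]
  Sibling for proof at L0: 80
L2: h(776,754)=(776*31+754)%997=882 [pair 0] h(390,779)=(390*31+779)%997=905 [pair 1] h(134,134)=(134*31+134)%997=300 [pair 2] -> [882, 905, 300]
  Sibling for proof at L1: 779
L3: h(882,905)=(882*31+905)%997=331 [pair 0] h(300,300)=(300*31+300)%997=627 [pair 1] -> [331, 627]
  Sibling for proof at L2: 882
L4: h(331,627)=(331*31+627)%997=918 [pair 0] -> [918]
  Sibling for proof at L3: 627
Root: 918
Proof path (sibling hashes from leaf to root): [80, 779, 882, 627]

Answer: 80 779 882 627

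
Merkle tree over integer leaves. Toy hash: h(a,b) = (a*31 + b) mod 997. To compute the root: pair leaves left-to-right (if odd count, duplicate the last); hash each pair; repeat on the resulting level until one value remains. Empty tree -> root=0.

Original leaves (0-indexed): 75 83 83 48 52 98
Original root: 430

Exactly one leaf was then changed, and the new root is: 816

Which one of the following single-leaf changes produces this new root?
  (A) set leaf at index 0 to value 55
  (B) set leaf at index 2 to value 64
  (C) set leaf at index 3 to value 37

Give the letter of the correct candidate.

Answer: A

Derivation:
Original leaves: [75, 83, 83, 48, 52, 98]
Target new root: 816
Try each candidate change and compute the resulting root:
Candidate A: set leaf[0] = 55 -> leaves = [55, 83, 83, 48, 52, 98]
  L0: [55, 83, 83, 48, 52, 98]
  L1: h(55,83)=(55*31+83)%997=791 h(83,48)=(83*31+48)%997=627 h(52,98)=(52*31+98)%997=713 -> [791, 627, 713]
  L2: h(791,627)=(791*31+627)%997=223 h(713,713)=(713*31+713)%997=882 -> [223, 882]
  L3: h(223,882)=(223*31+882)%997=816 -> [816]
  root = 816 == target 816  ** MATCH **
Candidate B: set leaf[2] = 64 -> leaves = [75, 83, 64, 48, 52, 98]
  L0: [75, 83, 64, 48, 52, 98]
  L1: h(75,83)=(75*31+83)%997=414 h(64,48)=(64*31+48)%997=38 h(52,98)=(52*31+98)%997=713 -> [414, 38, 713]
  L2: h(414,38)=(414*31+38)%997=908 h(713,713)=(713*31+713)%997=882 -> [908, 882]
  L3: h(908,882)=(908*31+882)%997=117 -> [117]
  root = 117 != target 816
Candidate C: set leaf[3] = 37 -> leaves = [75, 83, 83, 37, 52, 98]
  L0: [75, 83, 83, 37, 52, 98]
  L1: h(75,83)=(75*31+83)%997=414 h(83,37)=(83*31+37)%997=616 h(52,98)=(52*31+98)%997=713 -> [414, 616, 713]
  L2: h(414,616)=(414*31+616)%997=489 h(713,713)=(713*31+713)%997=882 -> [489, 882]
  L3: h(489,882)=(489*31+882)%997=89 -> [89]
  root = 89 != target 816
Candidate A produces the target root.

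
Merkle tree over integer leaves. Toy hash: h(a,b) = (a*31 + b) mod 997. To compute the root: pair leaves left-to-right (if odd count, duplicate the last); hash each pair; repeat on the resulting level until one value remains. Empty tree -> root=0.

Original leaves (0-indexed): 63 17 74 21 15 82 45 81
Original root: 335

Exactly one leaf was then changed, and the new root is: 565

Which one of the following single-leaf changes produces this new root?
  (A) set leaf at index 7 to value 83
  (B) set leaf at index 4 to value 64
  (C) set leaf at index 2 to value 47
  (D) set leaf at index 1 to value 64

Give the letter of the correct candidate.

Original leaves: [63, 17, 74, 21, 15, 82, 45, 81]
Target new root: 565
Try each candidate change and compute the resulting root:
Candidate A: set leaf[7] = 83 -> leaves = [63, 17, 74, 21, 15, 82, 45, 83]
  L0: [63, 17, 74, 21, 15, 82, 45, 83]
  L1: h(63,17)=(63*31+17)%997=973 h(74,21)=(74*31+21)%997=321 h(15,82)=(15*31+82)%997=547 h(45,83)=(45*31+83)%997=481 -> [973, 321, 547, 481]
  L2: h(973,321)=(973*31+321)%997=574 h(547,481)=(547*31+481)%997=489 -> [574, 489]
  L3: h(574,489)=(574*31+489)%997=337 -> [337]
  root = 337 != target 565
Candidate B: set leaf[4] = 64 -> leaves = [63, 17, 74, 21, 64, 82, 45, 81]
  L0: [63, 17, 74, 21, 64, 82, 45, 81]
  L1: h(63,17)=(63*31+17)%997=973 h(74,21)=(74*31+21)%997=321 h(64,82)=(64*31+82)%997=72 h(45,81)=(45*31+81)%997=479 -> [973, 321, 72, 479]
  L2: h(973,321)=(973*31+321)%997=574 h(72,479)=(72*31+479)%997=717 -> [574, 717]
  L3: h(574,717)=(574*31+717)%997=565 -> [565]
  root = 565 == target 565  ** MATCH **
Candidate C: set leaf[2] = 47 -> leaves = [63, 17, 47, 21, 15, 82, 45, 81]
  L0: [63, 17, 47, 21, 15, 82, 45, 81]
  L1: h(63,17)=(63*31+17)%997=973 h(47,21)=(47*31+21)%997=481 h(15,82)=(15*31+82)%997=547 h(45,81)=(45*31+81)%997=479 -> [973, 481, 547, 479]
  L2: h(973,481)=(973*31+481)%997=734 h(547,479)=(547*31+479)%997=487 -> [734, 487]
  L3: h(734,487)=(734*31+487)%997=310 -> [310]
  root = 310 != target 565
Candidate D: set leaf[1] = 64 -> leaves = [63, 64, 74, 21, 15, 82, 45, 81]
  L0: [63, 64, 74, 21, 15, 82, 45, 81]
  L1: h(63,64)=(63*31+64)%997=23 h(74,21)=(74*31+21)%997=321 h(15,82)=(15*31+82)%997=547 h(45,81)=(45*31+81)%997=479 -> [23, 321, 547, 479]
  L2: h(23,321)=(23*31+321)%997=37 h(547,479)=(547*31+479)%997=487 -> [37, 487]
  L3: h(37,487)=(37*31+487)%997=637 -> [637]
  root = 637 != target 565
Candidate B produces the target root.

Answer: B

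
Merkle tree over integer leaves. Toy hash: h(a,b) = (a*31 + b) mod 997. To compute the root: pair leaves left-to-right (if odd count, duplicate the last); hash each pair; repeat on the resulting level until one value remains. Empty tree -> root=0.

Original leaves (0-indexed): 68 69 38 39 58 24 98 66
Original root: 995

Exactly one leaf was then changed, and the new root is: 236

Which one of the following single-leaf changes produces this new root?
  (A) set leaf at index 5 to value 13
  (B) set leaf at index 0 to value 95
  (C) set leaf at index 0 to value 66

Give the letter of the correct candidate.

Original leaves: [68, 69, 38, 39, 58, 24, 98, 66]
Target new root: 236
Try each candidate change and compute the resulting root:
Candidate A: set leaf[5] = 13 -> leaves = [68, 69, 38, 39, 58, 13, 98, 66]
  L0: [68, 69, 38, 39, 58, 13, 98, 66]
  L1: h(68,69)=(68*31+69)%997=183 h(38,39)=(38*31+39)%997=220 h(58,13)=(58*31+13)%997=814 h(98,66)=(98*31+66)%997=113 -> [183, 220, 814, 113]
  L2: h(183,220)=(183*31+220)%997=908 h(814,113)=(814*31+113)%997=422 -> [908, 422]
  L3: h(908,422)=(908*31+422)%997=654 -> [654]
  root = 654 != target 236
Candidate B: set leaf[0] = 95 -> leaves = [95, 69, 38, 39, 58, 24, 98, 66]
  L0: [95, 69, 38, 39, 58, 24, 98, 66]
  L1: h(95,69)=(95*31+69)%997=23 h(38,39)=(38*31+39)%997=220 h(58,24)=(58*31+24)%997=825 h(98,66)=(98*31+66)%997=113 -> [23, 220, 825, 113]
  L2: h(23,220)=(23*31+220)%997=933 h(825,113)=(825*31+113)%997=763 -> [933, 763]
  L3: h(933,763)=(933*31+763)%997=773 -> [773]
  root = 773 != target 236
Candidate C: set leaf[0] = 66 -> leaves = [66, 69, 38, 39, 58, 24, 98, 66]
  L0: [66, 69, 38, 39, 58, 24, 98, 66]
  L1: h(66,69)=(66*31+69)%997=121 h(38,39)=(38*31+39)%997=220 h(58,24)=(58*31+24)%997=825 h(98,66)=(98*31+66)%997=113 -> [121, 220, 825, 113]
  L2: h(121,220)=(121*31+220)%997=980 h(825,113)=(825*31+113)%997=763 -> [980, 763]
  L3: h(980,763)=(980*31+763)%997=236 -> [236]
  root = 236 == target 236  ** MATCH **
Candidate C produces the target root.

Answer: C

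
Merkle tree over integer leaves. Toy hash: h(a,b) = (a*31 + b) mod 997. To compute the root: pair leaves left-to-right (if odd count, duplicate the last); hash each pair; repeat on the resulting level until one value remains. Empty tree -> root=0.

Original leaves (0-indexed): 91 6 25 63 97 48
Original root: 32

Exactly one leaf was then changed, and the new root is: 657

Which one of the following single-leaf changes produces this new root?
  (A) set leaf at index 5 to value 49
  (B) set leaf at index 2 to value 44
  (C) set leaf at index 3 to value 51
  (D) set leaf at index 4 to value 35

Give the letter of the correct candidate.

Original leaves: [91, 6, 25, 63, 97, 48]
Target new root: 657
Try each candidate change and compute the resulting root:
Candidate A: set leaf[5] = 49 -> leaves = [91, 6, 25, 63, 97, 49]
  L0: [91, 6, 25, 63, 97, 49]
  L1: h(91,6)=(91*31+6)%997=833 h(25,63)=(25*31+63)%997=838 h(97,49)=(97*31+49)%997=65 -> [833, 838, 65]
  L2: h(833,838)=(833*31+838)%997=739 h(65,65)=(65*31+65)%997=86 -> [739, 86]
  L3: h(739,86)=(739*31+86)%997=64 -> [64]
  root = 64 != target 657
Candidate B: set leaf[2] = 44 -> leaves = [91, 6, 44, 63, 97, 48]
  L0: [91, 6, 44, 63, 97, 48]
  L1: h(91,6)=(91*31+6)%997=833 h(44,63)=(44*31+63)%997=430 h(97,48)=(97*31+48)%997=64 -> [833, 430, 64]
  L2: h(833,430)=(833*31+430)%997=331 h(64,64)=(64*31+64)%997=54 -> [331, 54]
  L3: h(331,54)=(331*31+54)%997=345 -> [345]
  root = 345 != target 657
Candidate C: set leaf[3] = 51 -> leaves = [91, 6, 25, 51, 97, 48]
  L0: [91, 6, 25, 51, 97, 48]
  L1: h(91,6)=(91*31+6)%997=833 h(25,51)=(25*31+51)%997=826 h(97,48)=(97*31+48)%997=64 -> [833, 826, 64]
  L2: h(833,826)=(833*31+826)%997=727 h(64,64)=(64*31+64)%997=54 -> [727, 54]
  L3: h(727,54)=(727*31+54)%997=657 -> [657]
  root = 657 == target 657  ** MATCH **
Candidate D: set leaf[4] = 35 -> leaves = [91, 6, 25, 63, 35, 48]
  L0: [91, 6, 25, 63, 35, 48]
  L1: h(91,6)=(91*31+6)%997=833 h(25,63)=(25*31+63)%997=838 h(35,48)=(35*31+48)%997=136 -> [833, 838, 136]
  L2: h(833,838)=(833*31+838)%997=739 h(136,136)=(136*31+136)%997=364 -> [739, 364]
  L3: h(739,364)=(739*31+364)%997=342 -> [342]
  root = 342 != target 657
Candidate C produces the target root.

Answer: C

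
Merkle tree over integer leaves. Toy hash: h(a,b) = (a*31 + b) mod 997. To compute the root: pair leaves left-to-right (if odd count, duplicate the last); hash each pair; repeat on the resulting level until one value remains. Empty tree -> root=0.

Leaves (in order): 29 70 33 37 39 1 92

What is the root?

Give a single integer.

L0: [29, 70, 33, 37, 39, 1, 92]
L1: h(29,70)=(29*31+70)%997=969 h(33,37)=(33*31+37)%997=63 h(39,1)=(39*31+1)%997=213 h(92,92)=(92*31+92)%997=950 -> [969, 63, 213, 950]
L2: h(969,63)=(969*31+63)%997=192 h(213,950)=(213*31+950)%997=574 -> [192, 574]
L3: h(192,574)=(192*31+574)%997=544 -> [544]

Answer: 544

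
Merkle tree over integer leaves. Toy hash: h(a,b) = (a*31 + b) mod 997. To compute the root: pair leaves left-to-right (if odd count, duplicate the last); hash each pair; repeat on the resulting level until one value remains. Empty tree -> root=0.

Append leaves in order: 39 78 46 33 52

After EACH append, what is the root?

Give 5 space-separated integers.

Answer: 39 290 492 479 301

Derivation:
After append 39 (leaves=[39]):
  L0: [39]
  root=39
After append 78 (leaves=[39, 78]):
  L0: [39, 78]
  L1: h(39,78)=(39*31+78)%997=290 -> [290]
  root=290
After append 46 (leaves=[39, 78, 46]):
  L0: [39, 78, 46]
  L1: h(39,78)=(39*31+78)%997=290 h(46,46)=(46*31+46)%997=475 -> [290, 475]
  L2: h(290,475)=(290*31+475)%997=492 -> [492]
  root=492
After append 33 (leaves=[39, 78, 46, 33]):
  L0: [39, 78, 46, 33]
  L1: h(39,78)=(39*31+78)%997=290 h(46,33)=(46*31+33)%997=462 -> [290, 462]
  L2: h(290,462)=(290*31+462)%997=479 -> [479]
  root=479
After append 52 (leaves=[39, 78, 46, 33, 52]):
  L0: [39, 78, 46, 33, 52]
  L1: h(39,78)=(39*31+78)%997=290 h(46,33)=(46*31+33)%997=462 h(52,52)=(52*31+52)%997=667 -> [290, 462, 667]
  L2: h(290,462)=(290*31+462)%997=479 h(667,667)=(667*31+667)%997=407 -> [479, 407]
  L3: h(479,407)=(479*31+407)%997=301 -> [301]
  root=301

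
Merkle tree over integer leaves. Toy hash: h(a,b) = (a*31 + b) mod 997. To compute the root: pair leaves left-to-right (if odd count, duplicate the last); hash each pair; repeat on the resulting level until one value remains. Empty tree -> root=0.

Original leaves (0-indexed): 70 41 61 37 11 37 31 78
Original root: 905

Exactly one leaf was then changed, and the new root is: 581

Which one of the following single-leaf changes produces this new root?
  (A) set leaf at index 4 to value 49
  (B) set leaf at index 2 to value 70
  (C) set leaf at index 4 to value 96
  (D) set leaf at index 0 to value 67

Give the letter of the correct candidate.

Answer: B

Derivation:
Original leaves: [70, 41, 61, 37, 11, 37, 31, 78]
Target new root: 581
Try each candidate change and compute the resulting root:
Candidate A: set leaf[4] = 49 -> leaves = [70, 41, 61, 37, 49, 37, 31, 78]
  L0: [70, 41, 61, 37, 49, 37, 31, 78]
  L1: h(70,41)=(70*31+41)%997=217 h(61,37)=(61*31+37)%997=931 h(49,37)=(49*31+37)%997=559 h(31,78)=(31*31+78)%997=42 -> [217, 931, 559, 42]
  L2: h(217,931)=(217*31+931)%997=679 h(559,42)=(559*31+42)%997=422 -> [679, 422]
  L3: h(679,422)=(679*31+422)%997=534 -> [534]
  root = 534 != target 581
Candidate B: set leaf[2] = 70 -> leaves = [70, 41, 70, 37, 11, 37, 31, 78]
  L0: [70, 41, 70, 37, 11, 37, 31, 78]
  L1: h(70,41)=(70*31+41)%997=217 h(70,37)=(70*31+37)%997=213 h(11,37)=(11*31+37)%997=378 h(31,78)=(31*31+78)%997=42 -> [217, 213, 378, 42]
  L2: h(217,213)=(217*31+213)%997=958 h(378,42)=(378*31+42)%997=793 -> [958, 793]
  L3: h(958,793)=(958*31+793)%997=581 -> [581]
  root = 581 == target 581  ** MATCH **
Candidate C: set leaf[4] = 96 -> leaves = [70, 41, 61, 37, 96, 37, 31, 78]
  L0: [70, 41, 61, 37, 96, 37, 31, 78]
  L1: h(70,41)=(70*31+41)%997=217 h(61,37)=(61*31+37)%997=931 h(96,37)=(96*31+37)%997=22 h(31,78)=(31*31+78)%997=42 -> [217, 931, 22, 42]
  L2: h(217,931)=(217*31+931)%997=679 h(22,42)=(22*31+42)%997=724 -> [679, 724]
  L3: h(679,724)=(679*31+724)%997=836 -> [836]
  root = 836 != target 581
Candidate D: set leaf[0] = 67 -> leaves = [67, 41, 61, 37, 11, 37, 31, 78]
  L0: [67, 41, 61, 37, 11, 37, 31, 78]
  L1: h(67,41)=(67*31+41)%997=124 h(61,37)=(61*31+37)%997=931 h(11,37)=(11*31+37)%997=378 h(31,78)=(31*31+78)%997=42 -> [124, 931, 378, 42]
  L2: h(124,931)=(124*31+931)%997=787 h(378,42)=(378*31+42)%997=793 -> [787, 793]
  L3: h(787,793)=(787*31+793)%997=265 -> [265]
  root = 265 != target 581
Candidate B produces the target root.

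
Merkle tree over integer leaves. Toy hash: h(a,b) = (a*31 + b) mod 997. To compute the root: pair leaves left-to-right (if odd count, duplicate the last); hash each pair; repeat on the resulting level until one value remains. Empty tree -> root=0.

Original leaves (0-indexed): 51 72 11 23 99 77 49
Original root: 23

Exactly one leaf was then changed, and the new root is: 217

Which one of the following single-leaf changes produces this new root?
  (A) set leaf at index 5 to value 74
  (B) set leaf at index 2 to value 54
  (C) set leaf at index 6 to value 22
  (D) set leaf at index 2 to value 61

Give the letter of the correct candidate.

Original leaves: [51, 72, 11, 23, 99, 77, 49]
Target new root: 217
Try each candidate change and compute the resulting root:
Candidate A: set leaf[5] = 74 -> leaves = [51, 72, 11, 23, 99, 74, 49]
  L0: [51, 72, 11, 23, 99, 74, 49]
  L1: h(51,72)=(51*31+72)%997=656 h(11,23)=(11*31+23)%997=364 h(99,74)=(99*31+74)%997=152 h(49,49)=(49*31+49)%997=571 -> [656, 364, 152, 571]
  L2: h(656,364)=(656*31+364)%997=760 h(152,571)=(152*31+571)%997=298 -> [760, 298]
  L3: h(760,298)=(760*31+298)%997=927 -> [927]
  root = 927 != target 217
Candidate B: set leaf[2] = 54 -> leaves = [51, 72, 54, 23, 99, 77, 49]
  L0: [51, 72, 54, 23, 99, 77, 49]
  L1: h(51,72)=(51*31+72)%997=656 h(54,23)=(54*31+23)%997=700 h(99,77)=(99*31+77)%997=155 h(49,49)=(49*31+49)%997=571 -> [656, 700, 155, 571]
  L2: h(656,700)=(656*31+700)%997=99 h(155,571)=(155*31+571)%997=391 -> [99, 391]
  L3: h(99,391)=(99*31+391)%997=469 -> [469]
  root = 469 != target 217
Candidate C: set leaf[6] = 22 -> leaves = [51, 72, 11, 23, 99, 77, 22]
  L0: [51, 72, 11, 23, 99, 77, 22]
  L1: h(51,72)=(51*31+72)%997=656 h(11,23)=(11*31+23)%997=364 h(99,77)=(99*31+77)%997=155 h(22,22)=(22*31+22)%997=704 -> [656, 364, 155, 704]
  L2: h(656,364)=(656*31+364)%997=760 h(155,704)=(155*31+704)%997=524 -> [760, 524]
  L3: h(760,524)=(760*31+524)%997=156 -> [156]
  root = 156 != target 217
Candidate D: set leaf[2] = 61 -> leaves = [51, 72, 61, 23, 99, 77, 49]
  L0: [51, 72, 61, 23, 99, 77, 49]
  L1: h(51,72)=(51*31+72)%997=656 h(61,23)=(61*31+23)%997=917 h(99,77)=(99*31+77)%997=155 h(49,49)=(49*31+49)%997=571 -> [656, 917, 155, 571]
  L2: h(656,917)=(656*31+917)%997=316 h(155,571)=(155*31+571)%997=391 -> [316, 391]
  L3: h(316,391)=(316*31+391)%997=217 -> [217]
  root = 217 == target 217  ** MATCH **
Candidate D produces the target root.

Answer: D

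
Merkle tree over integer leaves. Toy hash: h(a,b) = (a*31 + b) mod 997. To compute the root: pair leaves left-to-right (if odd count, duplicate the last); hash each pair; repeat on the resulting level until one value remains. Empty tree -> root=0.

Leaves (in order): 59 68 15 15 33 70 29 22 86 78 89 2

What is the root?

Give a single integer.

L0: [59, 68, 15, 15, 33, 70, 29, 22, 86, 78, 89, 2]
L1: h(59,68)=(59*31+68)%997=900 h(15,15)=(15*31+15)%997=480 h(33,70)=(33*31+70)%997=96 h(29,22)=(29*31+22)%997=921 h(86,78)=(86*31+78)%997=750 h(89,2)=(89*31+2)%997=767 -> [900, 480, 96, 921, 750, 767]
L2: h(900,480)=(900*31+480)%997=464 h(96,921)=(96*31+921)%997=906 h(750,767)=(750*31+767)%997=89 -> [464, 906, 89]
L3: h(464,906)=(464*31+906)%997=335 h(89,89)=(89*31+89)%997=854 -> [335, 854]
L4: h(335,854)=(335*31+854)%997=272 -> [272]

Answer: 272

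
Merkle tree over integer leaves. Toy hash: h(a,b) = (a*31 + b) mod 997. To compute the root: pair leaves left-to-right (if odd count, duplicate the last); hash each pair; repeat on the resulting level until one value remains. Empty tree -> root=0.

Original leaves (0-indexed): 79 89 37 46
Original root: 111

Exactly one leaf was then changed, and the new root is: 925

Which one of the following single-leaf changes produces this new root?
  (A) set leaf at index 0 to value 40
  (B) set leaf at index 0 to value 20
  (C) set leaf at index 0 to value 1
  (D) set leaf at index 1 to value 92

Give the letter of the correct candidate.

Answer: C

Derivation:
Original leaves: [79, 89, 37, 46]
Target new root: 925
Try each candidate change and compute the resulting root:
Candidate A: set leaf[0] = 40 -> leaves = [40, 89, 37, 46]
  L0: [40, 89, 37, 46]
  L1: h(40,89)=(40*31+89)%997=332 h(37,46)=(37*31+46)%997=196 -> [332, 196]
  L2: h(332,196)=(332*31+196)%997=518 -> [518]
  root = 518 != target 925
Candidate B: set leaf[0] = 20 -> leaves = [20, 89, 37, 46]
  L0: [20, 89, 37, 46]
  L1: h(20,89)=(20*31+89)%997=709 h(37,46)=(37*31+46)%997=196 -> [709, 196]
  L2: h(709,196)=(709*31+196)%997=241 -> [241]
  root = 241 != target 925
Candidate C: set leaf[0] = 1 -> leaves = [1, 89, 37, 46]
  L0: [1, 89, 37, 46]
  L1: h(1,89)=(1*31+89)%997=120 h(37,46)=(37*31+46)%997=196 -> [120, 196]
  L2: h(120,196)=(120*31+196)%997=925 -> [925]
  root = 925 == target 925  ** MATCH **
Candidate D: set leaf[1] = 92 -> leaves = [79, 92, 37, 46]
  L0: [79, 92, 37, 46]
  L1: h(79,92)=(79*31+92)%997=547 h(37,46)=(37*31+46)%997=196 -> [547, 196]
  L2: h(547,196)=(547*31+196)%997=204 -> [204]
  root = 204 != target 925
Candidate C produces the target root.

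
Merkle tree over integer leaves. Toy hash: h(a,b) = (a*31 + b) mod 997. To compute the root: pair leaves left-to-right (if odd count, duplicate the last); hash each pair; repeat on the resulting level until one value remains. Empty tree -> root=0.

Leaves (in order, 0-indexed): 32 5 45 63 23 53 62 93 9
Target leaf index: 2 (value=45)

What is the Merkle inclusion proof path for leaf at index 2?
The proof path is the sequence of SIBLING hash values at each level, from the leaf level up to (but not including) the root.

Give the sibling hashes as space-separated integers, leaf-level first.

L0 (leaves): [32, 5, 45, 63, 23, 53, 62, 93, 9], target index=2
L1: h(32,5)=(32*31+5)%997=0 [pair 0] h(45,63)=(45*31+63)%997=461 [pair 1] h(23,53)=(23*31+53)%997=766 [pair 2] h(62,93)=(62*31+93)%997=21 [pair 3] h(9,9)=(9*31+9)%997=288 [pair 4] -> [0, 461, 766, 21, 288]
  Sibling for proof at L0: 63
L2: h(0,461)=(0*31+461)%997=461 [pair 0] h(766,21)=(766*31+21)%997=836 [pair 1] h(288,288)=(288*31+288)%997=243 [pair 2] -> [461, 836, 243]
  Sibling for proof at L1: 0
L3: h(461,836)=(461*31+836)%997=172 [pair 0] h(243,243)=(243*31+243)%997=797 [pair 1] -> [172, 797]
  Sibling for proof at L2: 836
L4: h(172,797)=(172*31+797)%997=147 [pair 0] -> [147]
  Sibling for proof at L3: 797
Root: 147
Proof path (sibling hashes from leaf to root): [63, 0, 836, 797]

Answer: 63 0 836 797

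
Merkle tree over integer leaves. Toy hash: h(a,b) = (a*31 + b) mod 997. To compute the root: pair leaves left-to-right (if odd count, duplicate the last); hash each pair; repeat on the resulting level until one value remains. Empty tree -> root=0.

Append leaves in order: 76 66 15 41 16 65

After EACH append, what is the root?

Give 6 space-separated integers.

Answer: 76 428 787 813 710 284

Derivation:
After append 76 (leaves=[76]):
  L0: [76]
  root=76
After append 66 (leaves=[76, 66]):
  L0: [76, 66]
  L1: h(76,66)=(76*31+66)%997=428 -> [428]
  root=428
After append 15 (leaves=[76, 66, 15]):
  L0: [76, 66, 15]
  L1: h(76,66)=(76*31+66)%997=428 h(15,15)=(15*31+15)%997=480 -> [428, 480]
  L2: h(428,480)=(428*31+480)%997=787 -> [787]
  root=787
After append 41 (leaves=[76, 66, 15, 41]):
  L0: [76, 66, 15, 41]
  L1: h(76,66)=(76*31+66)%997=428 h(15,41)=(15*31+41)%997=506 -> [428, 506]
  L2: h(428,506)=(428*31+506)%997=813 -> [813]
  root=813
After append 16 (leaves=[76, 66, 15, 41, 16]):
  L0: [76, 66, 15, 41, 16]
  L1: h(76,66)=(76*31+66)%997=428 h(15,41)=(15*31+41)%997=506 h(16,16)=(16*31+16)%997=512 -> [428, 506, 512]
  L2: h(428,506)=(428*31+506)%997=813 h(512,512)=(512*31+512)%997=432 -> [813, 432]
  L3: h(813,432)=(813*31+432)%997=710 -> [710]
  root=710
After append 65 (leaves=[76, 66, 15, 41, 16, 65]):
  L0: [76, 66, 15, 41, 16, 65]
  L1: h(76,66)=(76*31+66)%997=428 h(15,41)=(15*31+41)%997=506 h(16,65)=(16*31+65)%997=561 -> [428, 506, 561]
  L2: h(428,506)=(428*31+506)%997=813 h(561,561)=(561*31+561)%997=6 -> [813, 6]
  L3: h(813,6)=(813*31+6)%997=284 -> [284]
  root=284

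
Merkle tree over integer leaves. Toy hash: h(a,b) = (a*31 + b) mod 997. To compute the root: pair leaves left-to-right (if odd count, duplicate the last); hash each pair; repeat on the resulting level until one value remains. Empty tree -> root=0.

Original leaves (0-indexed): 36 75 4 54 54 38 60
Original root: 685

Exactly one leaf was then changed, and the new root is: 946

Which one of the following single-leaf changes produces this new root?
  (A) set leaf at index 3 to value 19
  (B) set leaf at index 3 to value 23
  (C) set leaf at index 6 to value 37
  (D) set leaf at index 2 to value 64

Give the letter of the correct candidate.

Original leaves: [36, 75, 4, 54, 54, 38, 60]
Target new root: 946
Try each candidate change and compute the resulting root:
Candidate A: set leaf[3] = 19 -> leaves = [36, 75, 4, 19, 54, 38, 60]
  L0: [36, 75, 4, 19, 54, 38, 60]
  L1: h(36,75)=(36*31+75)%997=194 h(4,19)=(4*31+19)%997=143 h(54,38)=(54*31+38)%997=715 h(60,60)=(60*31+60)%997=923 -> [194, 143, 715, 923]
  L2: h(194,143)=(194*31+143)%997=175 h(715,923)=(715*31+923)%997=157 -> [175, 157]
  L3: h(175,157)=(175*31+157)%997=597 -> [597]
  root = 597 != target 946
Candidate B: set leaf[3] = 23 -> leaves = [36, 75, 4, 23, 54, 38, 60]
  L0: [36, 75, 4, 23, 54, 38, 60]
  L1: h(36,75)=(36*31+75)%997=194 h(4,23)=(4*31+23)%997=147 h(54,38)=(54*31+38)%997=715 h(60,60)=(60*31+60)%997=923 -> [194, 147, 715, 923]
  L2: h(194,147)=(194*31+147)%997=179 h(715,923)=(715*31+923)%997=157 -> [179, 157]
  L3: h(179,157)=(179*31+157)%997=721 -> [721]
  root = 721 != target 946
Candidate C: set leaf[6] = 37 -> leaves = [36, 75, 4, 54, 54, 38, 37]
  L0: [36, 75, 4, 54, 54, 38, 37]
  L1: h(36,75)=(36*31+75)%997=194 h(4,54)=(4*31+54)%997=178 h(54,38)=(54*31+38)%997=715 h(37,37)=(37*31+37)%997=187 -> [194, 178, 715, 187]
  L2: h(194,178)=(194*31+178)%997=210 h(715,187)=(715*31+187)%997=418 -> [210, 418]
  L3: h(210,418)=(210*31+418)%997=946 -> [946]
  root = 946 == target 946  ** MATCH **
Candidate D: set leaf[2] = 64 -> leaves = [36, 75, 64, 54, 54, 38, 60]
  L0: [36, 75, 64, 54, 54, 38, 60]
  L1: h(36,75)=(36*31+75)%997=194 h(64,54)=(64*31+54)%997=44 h(54,38)=(54*31+38)%997=715 h(60,60)=(60*31+60)%997=923 -> [194, 44, 715, 923]
  L2: h(194,44)=(194*31+44)%997=76 h(715,923)=(715*31+923)%997=157 -> [76, 157]
  L3: h(76,157)=(76*31+157)%997=519 -> [519]
  root = 519 != target 946
Candidate C produces the target root.

Answer: C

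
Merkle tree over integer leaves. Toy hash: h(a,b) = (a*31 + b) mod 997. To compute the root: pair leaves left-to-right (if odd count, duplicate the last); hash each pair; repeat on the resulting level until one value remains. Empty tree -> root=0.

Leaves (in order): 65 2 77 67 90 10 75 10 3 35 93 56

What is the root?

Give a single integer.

L0: [65, 2, 77, 67, 90, 10, 75, 10, 3, 35, 93, 56]
L1: h(65,2)=(65*31+2)%997=23 h(77,67)=(77*31+67)%997=460 h(90,10)=(90*31+10)%997=806 h(75,10)=(75*31+10)%997=341 h(3,35)=(3*31+35)%997=128 h(93,56)=(93*31+56)%997=945 -> [23, 460, 806, 341, 128, 945]
L2: h(23,460)=(23*31+460)%997=176 h(806,341)=(806*31+341)%997=402 h(128,945)=(128*31+945)%997=925 -> [176, 402, 925]
L3: h(176,402)=(176*31+402)%997=873 h(925,925)=(925*31+925)%997=687 -> [873, 687]
L4: h(873,687)=(873*31+687)%997=831 -> [831]

Answer: 831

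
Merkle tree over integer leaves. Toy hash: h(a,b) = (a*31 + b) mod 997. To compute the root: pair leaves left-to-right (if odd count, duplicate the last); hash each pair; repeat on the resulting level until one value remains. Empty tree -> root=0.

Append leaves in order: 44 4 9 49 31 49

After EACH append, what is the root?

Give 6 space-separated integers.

Answer: 44 371 822 862 640 219

Derivation:
After append 44 (leaves=[44]):
  L0: [44]
  root=44
After append 4 (leaves=[44, 4]):
  L0: [44, 4]
  L1: h(44,4)=(44*31+4)%997=371 -> [371]
  root=371
After append 9 (leaves=[44, 4, 9]):
  L0: [44, 4, 9]
  L1: h(44,4)=(44*31+4)%997=371 h(9,9)=(9*31+9)%997=288 -> [371, 288]
  L2: h(371,288)=(371*31+288)%997=822 -> [822]
  root=822
After append 49 (leaves=[44, 4, 9, 49]):
  L0: [44, 4, 9, 49]
  L1: h(44,4)=(44*31+4)%997=371 h(9,49)=(9*31+49)%997=328 -> [371, 328]
  L2: h(371,328)=(371*31+328)%997=862 -> [862]
  root=862
After append 31 (leaves=[44, 4, 9, 49, 31]):
  L0: [44, 4, 9, 49, 31]
  L1: h(44,4)=(44*31+4)%997=371 h(9,49)=(9*31+49)%997=328 h(31,31)=(31*31+31)%997=992 -> [371, 328, 992]
  L2: h(371,328)=(371*31+328)%997=862 h(992,992)=(992*31+992)%997=837 -> [862, 837]
  L3: h(862,837)=(862*31+837)%997=640 -> [640]
  root=640
After append 49 (leaves=[44, 4, 9, 49, 31, 49]):
  L0: [44, 4, 9, 49, 31, 49]
  L1: h(44,4)=(44*31+4)%997=371 h(9,49)=(9*31+49)%997=328 h(31,49)=(31*31+49)%997=13 -> [371, 328, 13]
  L2: h(371,328)=(371*31+328)%997=862 h(13,13)=(13*31+13)%997=416 -> [862, 416]
  L3: h(862,416)=(862*31+416)%997=219 -> [219]
  root=219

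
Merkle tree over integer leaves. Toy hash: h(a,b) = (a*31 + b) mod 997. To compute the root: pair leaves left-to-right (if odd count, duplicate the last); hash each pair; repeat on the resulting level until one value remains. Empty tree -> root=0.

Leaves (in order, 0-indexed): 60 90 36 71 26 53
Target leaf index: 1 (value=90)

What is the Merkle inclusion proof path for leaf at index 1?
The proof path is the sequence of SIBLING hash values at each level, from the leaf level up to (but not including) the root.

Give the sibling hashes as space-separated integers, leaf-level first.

Answer: 60 190 569

Derivation:
L0 (leaves): [60, 90, 36, 71, 26, 53], target index=1
L1: h(60,90)=(60*31+90)%997=953 [pair 0] h(36,71)=(36*31+71)%997=190 [pair 1] h(26,53)=(26*31+53)%997=859 [pair 2] -> [953, 190, 859]
  Sibling for proof at L0: 60
L2: h(953,190)=(953*31+190)%997=820 [pair 0] h(859,859)=(859*31+859)%997=569 [pair 1] -> [820, 569]
  Sibling for proof at L1: 190
L3: h(820,569)=(820*31+569)%997=67 [pair 0] -> [67]
  Sibling for proof at L2: 569
Root: 67
Proof path (sibling hashes from leaf to root): [60, 190, 569]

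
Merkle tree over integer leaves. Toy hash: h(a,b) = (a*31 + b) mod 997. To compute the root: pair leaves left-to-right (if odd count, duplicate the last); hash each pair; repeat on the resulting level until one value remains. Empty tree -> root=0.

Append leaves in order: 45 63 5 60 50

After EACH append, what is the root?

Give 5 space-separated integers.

Answer: 45 461 493 548 392

Derivation:
After append 45 (leaves=[45]):
  L0: [45]
  root=45
After append 63 (leaves=[45, 63]):
  L0: [45, 63]
  L1: h(45,63)=(45*31+63)%997=461 -> [461]
  root=461
After append 5 (leaves=[45, 63, 5]):
  L0: [45, 63, 5]
  L1: h(45,63)=(45*31+63)%997=461 h(5,5)=(5*31+5)%997=160 -> [461, 160]
  L2: h(461,160)=(461*31+160)%997=493 -> [493]
  root=493
After append 60 (leaves=[45, 63, 5, 60]):
  L0: [45, 63, 5, 60]
  L1: h(45,63)=(45*31+63)%997=461 h(5,60)=(5*31+60)%997=215 -> [461, 215]
  L2: h(461,215)=(461*31+215)%997=548 -> [548]
  root=548
After append 50 (leaves=[45, 63, 5, 60, 50]):
  L0: [45, 63, 5, 60, 50]
  L1: h(45,63)=(45*31+63)%997=461 h(5,60)=(5*31+60)%997=215 h(50,50)=(50*31+50)%997=603 -> [461, 215, 603]
  L2: h(461,215)=(461*31+215)%997=548 h(603,603)=(603*31+603)%997=353 -> [548, 353]
  L3: h(548,353)=(548*31+353)%997=392 -> [392]
  root=392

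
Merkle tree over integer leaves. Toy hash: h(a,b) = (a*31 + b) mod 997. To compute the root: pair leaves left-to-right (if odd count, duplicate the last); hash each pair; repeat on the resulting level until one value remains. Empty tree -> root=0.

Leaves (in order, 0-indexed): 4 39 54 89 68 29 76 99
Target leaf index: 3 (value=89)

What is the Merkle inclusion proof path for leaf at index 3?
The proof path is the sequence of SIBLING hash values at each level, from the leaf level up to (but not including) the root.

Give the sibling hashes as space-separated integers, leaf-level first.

L0 (leaves): [4, 39, 54, 89, 68, 29, 76, 99], target index=3
L1: h(4,39)=(4*31+39)%997=163 [pair 0] h(54,89)=(54*31+89)%997=766 [pair 1] h(68,29)=(68*31+29)%997=143 [pair 2] h(76,99)=(76*31+99)%997=461 [pair 3] -> [163, 766, 143, 461]
  Sibling for proof at L0: 54
L2: h(163,766)=(163*31+766)%997=834 [pair 0] h(143,461)=(143*31+461)%997=906 [pair 1] -> [834, 906]
  Sibling for proof at L1: 163
L3: h(834,906)=(834*31+906)%997=838 [pair 0] -> [838]
  Sibling for proof at L2: 906
Root: 838
Proof path (sibling hashes from leaf to root): [54, 163, 906]

Answer: 54 163 906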